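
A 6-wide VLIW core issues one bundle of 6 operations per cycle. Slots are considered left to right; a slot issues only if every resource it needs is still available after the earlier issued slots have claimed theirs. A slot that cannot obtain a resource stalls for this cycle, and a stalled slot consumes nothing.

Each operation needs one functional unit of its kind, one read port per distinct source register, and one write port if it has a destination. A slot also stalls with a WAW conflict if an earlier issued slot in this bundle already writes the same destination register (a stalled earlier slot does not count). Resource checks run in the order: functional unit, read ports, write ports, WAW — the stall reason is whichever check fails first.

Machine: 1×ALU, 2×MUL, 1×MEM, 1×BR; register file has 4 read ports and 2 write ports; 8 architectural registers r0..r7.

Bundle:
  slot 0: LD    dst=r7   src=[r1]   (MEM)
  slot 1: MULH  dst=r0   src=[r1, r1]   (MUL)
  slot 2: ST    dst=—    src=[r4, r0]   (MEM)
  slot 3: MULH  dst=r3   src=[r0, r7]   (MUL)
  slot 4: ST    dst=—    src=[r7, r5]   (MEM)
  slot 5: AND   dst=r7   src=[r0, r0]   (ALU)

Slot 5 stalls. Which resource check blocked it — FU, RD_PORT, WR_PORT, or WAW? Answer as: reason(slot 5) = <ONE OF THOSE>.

  0. MEM→r7 ⇒ go  {1A/2Mu/0Ld/1B | 3r 1w}
  1. MUL→r0 ⇒ go  {1A/1Mu/0Ld/1B | 2r 0w}
  2. MEM ⇒ no(FU)  {1A/1Mu/0Ld/1B | 2r 0w}
  3. MUL→r3 ⇒ no(WR_PORT)  {1A/1Mu/0Ld/1B | 2r 0w}
  4. MEM ⇒ no(FU)  {1A/1Mu/0Ld/1B | 2r 0w}
  5. ALU→r7 ⇒ no(WR_PORT)  {1A/1Mu/0Ld/1B | 2r 0w}

reason(slot 5) = WR_PORT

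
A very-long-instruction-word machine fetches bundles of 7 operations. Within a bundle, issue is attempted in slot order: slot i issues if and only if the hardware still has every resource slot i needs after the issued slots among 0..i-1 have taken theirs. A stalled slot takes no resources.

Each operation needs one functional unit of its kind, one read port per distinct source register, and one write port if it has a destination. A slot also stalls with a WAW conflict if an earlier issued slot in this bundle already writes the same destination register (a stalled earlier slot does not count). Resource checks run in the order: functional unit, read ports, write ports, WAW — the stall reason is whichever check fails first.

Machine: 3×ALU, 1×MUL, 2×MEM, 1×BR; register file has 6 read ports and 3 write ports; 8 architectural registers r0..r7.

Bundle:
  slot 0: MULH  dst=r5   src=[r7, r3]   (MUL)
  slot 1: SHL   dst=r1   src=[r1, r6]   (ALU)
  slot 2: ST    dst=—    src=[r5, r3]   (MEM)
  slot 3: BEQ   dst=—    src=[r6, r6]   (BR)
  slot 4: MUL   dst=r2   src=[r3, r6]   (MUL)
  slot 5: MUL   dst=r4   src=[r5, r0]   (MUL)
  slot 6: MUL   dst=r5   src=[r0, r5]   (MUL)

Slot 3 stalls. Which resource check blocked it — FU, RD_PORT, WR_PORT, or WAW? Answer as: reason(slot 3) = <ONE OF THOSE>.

reason(slot 3) = RD_PORT

slot 0 (MUL): ISSUE — free A3,Mu0,Ld2,B1 rp4 wp2
slot 1 (ALU): ISSUE — free A2,Mu0,Ld2,B1 rp2 wp1
slot 2 (MEM): ISSUE — free A2,Mu0,Ld1,B1 rp0 wp1
slot 3 (BR): stall RD_PORT — free A2,Mu0,Ld1,B1 rp0 wp1
slot 4 (MUL): stall FU — free A2,Mu0,Ld1,B1 rp0 wp1
slot 5 (MUL): stall FU — free A2,Mu0,Ld1,B1 rp0 wp1
slot 6 (MUL): stall FU — free A2,Mu0,Ld1,B1 rp0 wp1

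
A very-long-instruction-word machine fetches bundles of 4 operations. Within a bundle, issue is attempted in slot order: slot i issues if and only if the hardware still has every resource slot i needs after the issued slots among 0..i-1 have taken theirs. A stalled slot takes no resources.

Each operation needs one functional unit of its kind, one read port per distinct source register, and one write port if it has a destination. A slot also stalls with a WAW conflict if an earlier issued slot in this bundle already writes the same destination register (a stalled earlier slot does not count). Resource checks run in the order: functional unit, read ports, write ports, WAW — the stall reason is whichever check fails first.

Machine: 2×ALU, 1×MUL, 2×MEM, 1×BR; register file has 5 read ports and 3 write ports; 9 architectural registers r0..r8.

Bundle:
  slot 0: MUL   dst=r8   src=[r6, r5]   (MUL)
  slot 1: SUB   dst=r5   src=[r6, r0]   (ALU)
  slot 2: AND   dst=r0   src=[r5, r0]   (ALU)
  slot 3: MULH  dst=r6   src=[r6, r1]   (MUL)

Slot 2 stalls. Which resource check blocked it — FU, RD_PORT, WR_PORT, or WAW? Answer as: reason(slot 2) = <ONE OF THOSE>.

slot 0 (MUL): ISSUE — free A2,Mu0,Ld2,B1 rp3 wp2
slot 1 (ALU): ISSUE — free A1,Mu0,Ld2,B1 rp1 wp1
slot 2 (ALU): stall RD_PORT — free A1,Mu0,Ld2,B1 rp1 wp1
slot 3 (MUL): stall FU — free A1,Mu0,Ld2,B1 rp1 wp1

reason(slot 2) = RD_PORT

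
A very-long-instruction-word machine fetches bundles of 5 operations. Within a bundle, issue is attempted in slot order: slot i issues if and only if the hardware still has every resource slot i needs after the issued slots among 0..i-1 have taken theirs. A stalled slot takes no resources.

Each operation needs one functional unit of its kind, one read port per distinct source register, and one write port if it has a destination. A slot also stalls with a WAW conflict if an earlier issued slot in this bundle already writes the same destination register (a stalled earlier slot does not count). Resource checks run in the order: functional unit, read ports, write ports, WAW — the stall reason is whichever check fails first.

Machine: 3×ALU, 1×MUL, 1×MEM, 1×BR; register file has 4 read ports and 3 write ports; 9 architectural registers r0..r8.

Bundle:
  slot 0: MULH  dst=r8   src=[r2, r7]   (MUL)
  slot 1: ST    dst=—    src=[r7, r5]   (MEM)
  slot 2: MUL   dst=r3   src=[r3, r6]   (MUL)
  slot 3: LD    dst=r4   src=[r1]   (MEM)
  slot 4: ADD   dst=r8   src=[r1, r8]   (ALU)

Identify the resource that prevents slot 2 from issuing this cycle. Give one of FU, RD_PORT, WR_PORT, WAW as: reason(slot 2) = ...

reason(slot 2) = FU

(0) want 1×MUL +2rd +1wr — yes → AL3|MU0|ME1|BR1|rd2|wr2
(1) want 1×MEM +2rd +0wr — yes → AL3|MU0|ME0|BR1|rd0|wr2
(2) want 1×MUL +2rd +1wr — FU → AL3|MU0|ME0|BR1|rd0|wr2
(3) want 1×MEM +1rd +1wr — FU → AL3|MU0|ME0|BR1|rd0|wr2
(4) want 1×ALU +2rd +1wr — RD_PORT → AL3|MU0|ME0|BR1|rd0|wr2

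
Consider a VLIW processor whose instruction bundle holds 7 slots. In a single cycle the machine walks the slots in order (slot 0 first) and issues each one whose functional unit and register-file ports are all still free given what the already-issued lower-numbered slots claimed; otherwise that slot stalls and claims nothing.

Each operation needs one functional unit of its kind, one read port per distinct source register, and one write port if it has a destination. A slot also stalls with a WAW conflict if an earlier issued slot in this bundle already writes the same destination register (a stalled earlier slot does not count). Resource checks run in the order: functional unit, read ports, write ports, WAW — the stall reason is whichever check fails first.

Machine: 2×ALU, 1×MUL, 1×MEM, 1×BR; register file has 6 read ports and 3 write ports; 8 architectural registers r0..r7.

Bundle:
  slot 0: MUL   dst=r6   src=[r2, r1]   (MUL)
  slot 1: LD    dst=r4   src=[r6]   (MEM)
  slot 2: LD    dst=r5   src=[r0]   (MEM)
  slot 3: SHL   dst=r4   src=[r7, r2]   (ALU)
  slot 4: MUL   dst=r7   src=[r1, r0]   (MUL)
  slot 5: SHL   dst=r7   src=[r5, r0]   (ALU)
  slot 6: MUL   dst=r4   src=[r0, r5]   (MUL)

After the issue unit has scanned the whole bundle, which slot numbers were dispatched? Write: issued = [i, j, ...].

#0 MUL src=r2,r1 dispatched  <A:2 Mu:0 Ld:1 B:1 rd:4 wr:2>
#1 MEM src=r6 dispatched  <A:2 Mu:0 Ld:0 B:1 rd:3 wr:1>
#2 MEM src=r0 held:FU  <A:2 Mu:0 Ld:0 B:1 rd:3 wr:1>
#3 ALU src=r7,r2 held:WAW  <A:2 Mu:0 Ld:0 B:1 rd:3 wr:1>
#4 MUL src=r1,r0 held:FU  <A:2 Mu:0 Ld:0 B:1 rd:3 wr:1>
#5 ALU src=r5,r0 dispatched  <A:1 Mu:0 Ld:0 B:1 rd:1 wr:0>
#6 MUL src=r0,r5 held:FU  <A:1 Mu:0 Ld:0 B:1 rd:1 wr:0>

issued = [0, 1, 5]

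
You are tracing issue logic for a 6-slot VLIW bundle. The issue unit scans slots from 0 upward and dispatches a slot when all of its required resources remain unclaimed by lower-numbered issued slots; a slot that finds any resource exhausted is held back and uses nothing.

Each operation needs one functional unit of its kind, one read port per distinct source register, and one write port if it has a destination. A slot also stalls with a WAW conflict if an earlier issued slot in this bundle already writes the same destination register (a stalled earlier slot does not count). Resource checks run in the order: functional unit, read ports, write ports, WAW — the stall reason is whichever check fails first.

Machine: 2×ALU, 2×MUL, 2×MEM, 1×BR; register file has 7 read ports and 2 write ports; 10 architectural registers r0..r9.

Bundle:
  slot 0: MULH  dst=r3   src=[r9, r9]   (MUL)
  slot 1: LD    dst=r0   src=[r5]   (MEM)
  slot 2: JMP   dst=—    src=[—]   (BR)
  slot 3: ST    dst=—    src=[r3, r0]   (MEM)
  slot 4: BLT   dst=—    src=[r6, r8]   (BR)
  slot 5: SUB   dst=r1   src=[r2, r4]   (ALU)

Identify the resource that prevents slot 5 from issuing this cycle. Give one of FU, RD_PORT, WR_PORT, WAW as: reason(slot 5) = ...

reason(slot 5) = WR_PORT

  0. MUL→r3 ⇒ go  {2A/1Mu/2Ld/1B | 6r 1w}
  1. MEM→r0 ⇒ go  {2A/1Mu/1Ld/1B | 5r 0w}
  2. BR ⇒ go  {2A/1Mu/1Ld/0B | 5r 0w}
  3. MEM ⇒ go  {2A/1Mu/0Ld/0B | 3r 0w}
  4. BR ⇒ no(FU)  {2A/1Mu/0Ld/0B | 3r 0w}
  5. ALU→r1 ⇒ no(WR_PORT)  {2A/1Mu/0Ld/0B | 3r 0w}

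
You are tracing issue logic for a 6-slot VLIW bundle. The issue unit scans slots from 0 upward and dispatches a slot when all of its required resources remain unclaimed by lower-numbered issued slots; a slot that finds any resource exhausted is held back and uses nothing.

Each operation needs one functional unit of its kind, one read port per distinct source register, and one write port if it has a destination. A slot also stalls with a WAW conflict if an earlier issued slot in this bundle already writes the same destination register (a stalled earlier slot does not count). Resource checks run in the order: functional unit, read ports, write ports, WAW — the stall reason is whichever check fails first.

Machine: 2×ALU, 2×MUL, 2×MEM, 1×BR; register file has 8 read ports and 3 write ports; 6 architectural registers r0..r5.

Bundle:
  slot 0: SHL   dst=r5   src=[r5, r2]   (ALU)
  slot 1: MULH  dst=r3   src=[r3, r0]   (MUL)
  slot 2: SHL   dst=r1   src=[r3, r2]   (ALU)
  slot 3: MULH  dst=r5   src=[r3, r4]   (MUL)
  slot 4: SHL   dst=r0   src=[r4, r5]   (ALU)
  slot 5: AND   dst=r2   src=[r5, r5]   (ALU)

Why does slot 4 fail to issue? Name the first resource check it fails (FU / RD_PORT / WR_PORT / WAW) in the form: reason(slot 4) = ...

reason(slot 4) = FU

(0) want 1×ALU +2rd +1wr — yes → AL1|MU2|ME2|BR1|rd6|wr2
(1) want 1×MUL +2rd +1wr — yes → AL1|MU1|ME2|BR1|rd4|wr1
(2) want 1×ALU +2rd +1wr — yes → AL0|MU1|ME2|BR1|rd2|wr0
(3) want 1×MUL +2rd +1wr — WR_PORT → AL0|MU1|ME2|BR1|rd2|wr0
(4) want 1×ALU +2rd +1wr — FU → AL0|MU1|ME2|BR1|rd2|wr0
(5) want 1×ALU +1rd +1wr — FU → AL0|MU1|ME2|BR1|rd2|wr0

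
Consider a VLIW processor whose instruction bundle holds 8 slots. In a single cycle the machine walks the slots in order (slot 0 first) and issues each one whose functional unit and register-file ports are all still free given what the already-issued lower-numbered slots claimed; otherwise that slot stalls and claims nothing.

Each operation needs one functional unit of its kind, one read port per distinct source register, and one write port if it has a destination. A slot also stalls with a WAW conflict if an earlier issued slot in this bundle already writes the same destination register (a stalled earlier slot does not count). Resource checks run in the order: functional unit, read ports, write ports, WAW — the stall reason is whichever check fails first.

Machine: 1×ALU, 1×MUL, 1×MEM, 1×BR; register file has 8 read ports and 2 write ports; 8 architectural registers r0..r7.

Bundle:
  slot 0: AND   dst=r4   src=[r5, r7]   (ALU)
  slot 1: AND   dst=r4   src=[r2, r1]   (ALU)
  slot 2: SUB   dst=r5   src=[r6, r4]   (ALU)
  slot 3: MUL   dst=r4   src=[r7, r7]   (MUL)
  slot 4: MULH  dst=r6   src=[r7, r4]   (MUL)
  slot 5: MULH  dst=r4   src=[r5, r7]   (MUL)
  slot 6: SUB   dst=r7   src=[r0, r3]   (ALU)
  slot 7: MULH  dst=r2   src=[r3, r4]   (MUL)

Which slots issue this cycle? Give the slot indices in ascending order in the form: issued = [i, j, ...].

(0) want 1×ALU +2rd +1wr — yes → AL0|MU1|ME1|BR1|rd6|wr1
(1) want 1×ALU +2rd +1wr — FU → AL0|MU1|ME1|BR1|rd6|wr1
(2) want 1×ALU +2rd +1wr — FU → AL0|MU1|ME1|BR1|rd6|wr1
(3) want 1×MUL +1rd +1wr — WAW → AL0|MU1|ME1|BR1|rd6|wr1
(4) want 1×MUL +2rd +1wr — yes → AL0|MU0|ME1|BR1|rd4|wr0
(5) want 1×MUL +2rd +1wr — FU → AL0|MU0|ME1|BR1|rd4|wr0
(6) want 1×ALU +2rd +1wr — FU → AL0|MU0|ME1|BR1|rd4|wr0
(7) want 1×MUL +2rd +1wr — FU → AL0|MU0|ME1|BR1|rd4|wr0

issued = [0, 4]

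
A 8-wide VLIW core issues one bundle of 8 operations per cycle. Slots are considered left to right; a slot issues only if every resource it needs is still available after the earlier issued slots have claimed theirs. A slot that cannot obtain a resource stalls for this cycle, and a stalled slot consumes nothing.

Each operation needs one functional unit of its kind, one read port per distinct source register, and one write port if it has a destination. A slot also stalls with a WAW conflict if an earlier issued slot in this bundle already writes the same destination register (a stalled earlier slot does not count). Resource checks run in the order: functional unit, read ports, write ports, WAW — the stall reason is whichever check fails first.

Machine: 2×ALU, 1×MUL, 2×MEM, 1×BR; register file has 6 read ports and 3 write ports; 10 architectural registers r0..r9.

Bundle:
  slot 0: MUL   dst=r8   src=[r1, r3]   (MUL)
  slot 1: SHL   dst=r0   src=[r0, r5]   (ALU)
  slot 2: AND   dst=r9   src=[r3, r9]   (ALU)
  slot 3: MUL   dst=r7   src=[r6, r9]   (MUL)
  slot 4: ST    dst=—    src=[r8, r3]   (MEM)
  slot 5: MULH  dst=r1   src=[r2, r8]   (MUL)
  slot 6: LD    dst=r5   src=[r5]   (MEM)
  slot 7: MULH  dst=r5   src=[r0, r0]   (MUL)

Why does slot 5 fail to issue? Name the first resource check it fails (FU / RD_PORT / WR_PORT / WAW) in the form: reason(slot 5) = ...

(0) want 1×MUL +2rd +1wr — yes → AL2|MU0|ME2|BR1|rd4|wr2
(1) want 1×ALU +2rd +1wr — yes → AL1|MU0|ME2|BR1|rd2|wr1
(2) want 1×ALU +2rd +1wr — yes → AL0|MU0|ME2|BR1|rd0|wr0
(3) want 1×MUL +2rd +1wr — FU → AL0|MU0|ME2|BR1|rd0|wr0
(4) want 1×MEM +2rd +0wr — RD_PORT → AL0|MU0|ME2|BR1|rd0|wr0
(5) want 1×MUL +2rd +1wr — FU → AL0|MU0|ME2|BR1|rd0|wr0
(6) want 1×MEM +1rd +1wr — RD_PORT → AL0|MU0|ME2|BR1|rd0|wr0
(7) want 1×MUL +1rd +1wr — FU → AL0|MU0|ME2|BR1|rd0|wr0

reason(slot 5) = FU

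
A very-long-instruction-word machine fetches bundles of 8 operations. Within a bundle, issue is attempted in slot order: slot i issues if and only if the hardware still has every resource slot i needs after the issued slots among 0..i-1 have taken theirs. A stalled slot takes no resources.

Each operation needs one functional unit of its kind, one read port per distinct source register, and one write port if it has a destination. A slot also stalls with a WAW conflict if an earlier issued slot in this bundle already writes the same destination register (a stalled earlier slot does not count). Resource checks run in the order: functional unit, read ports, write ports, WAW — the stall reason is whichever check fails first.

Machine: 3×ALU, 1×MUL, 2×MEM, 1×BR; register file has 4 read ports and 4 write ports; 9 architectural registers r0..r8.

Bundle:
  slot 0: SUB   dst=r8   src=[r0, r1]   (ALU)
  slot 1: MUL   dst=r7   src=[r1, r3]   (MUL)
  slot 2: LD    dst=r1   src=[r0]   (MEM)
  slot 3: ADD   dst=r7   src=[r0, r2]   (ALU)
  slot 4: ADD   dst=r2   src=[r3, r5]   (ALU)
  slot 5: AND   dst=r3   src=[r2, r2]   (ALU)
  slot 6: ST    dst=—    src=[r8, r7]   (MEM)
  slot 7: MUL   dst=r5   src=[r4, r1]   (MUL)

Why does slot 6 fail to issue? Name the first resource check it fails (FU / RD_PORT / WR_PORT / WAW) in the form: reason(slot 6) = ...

reason(slot 6) = RD_PORT

slot 0 (ALU): ISSUE — free A2,Mu1,Ld2,B1 rp2 wp3
slot 1 (MUL): ISSUE — free A2,Mu0,Ld2,B1 rp0 wp2
slot 2 (MEM): stall RD_PORT — free A2,Mu0,Ld2,B1 rp0 wp2
slot 3 (ALU): stall RD_PORT — free A2,Mu0,Ld2,B1 rp0 wp2
slot 4 (ALU): stall RD_PORT — free A2,Mu0,Ld2,B1 rp0 wp2
slot 5 (ALU): stall RD_PORT — free A2,Mu0,Ld2,B1 rp0 wp2
slot 6 (MEM): stall RD_PORT — free A2,Mu0,Ld2,B1 rp0 wp2
slot 7 (MUL): stall FU — free A2,Mu0,Ld2,B1 rp0 wp2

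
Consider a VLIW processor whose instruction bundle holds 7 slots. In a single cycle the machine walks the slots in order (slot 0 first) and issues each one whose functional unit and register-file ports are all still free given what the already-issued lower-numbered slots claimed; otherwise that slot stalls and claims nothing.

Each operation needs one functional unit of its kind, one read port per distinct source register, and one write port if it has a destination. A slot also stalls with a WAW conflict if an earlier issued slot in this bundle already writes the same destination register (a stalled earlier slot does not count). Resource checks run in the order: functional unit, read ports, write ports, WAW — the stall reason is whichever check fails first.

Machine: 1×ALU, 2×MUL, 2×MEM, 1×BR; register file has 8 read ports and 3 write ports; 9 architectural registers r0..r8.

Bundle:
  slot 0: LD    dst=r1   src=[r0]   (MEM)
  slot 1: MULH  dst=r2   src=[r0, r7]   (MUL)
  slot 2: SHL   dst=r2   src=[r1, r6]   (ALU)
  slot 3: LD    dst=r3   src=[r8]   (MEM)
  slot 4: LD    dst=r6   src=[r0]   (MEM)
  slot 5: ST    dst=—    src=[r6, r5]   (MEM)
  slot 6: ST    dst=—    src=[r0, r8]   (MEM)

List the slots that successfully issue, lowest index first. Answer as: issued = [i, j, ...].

[0] MEM needs rd=1 wr=1: ok; after: ALU=1 MUL=2 MEM=1 BR=1, R=7, W=2
[1] MUL needs rd=2 wr=1: ok; after: ALU=1 MUL=1 MEM=1 BR=1, R=5, W=1
[2] ALU needs rd=2 wr=1: WAW; after: ALU=1 MUL=1 MEM=1 BR=1, R=5, W=1
[3] MEM needs rd=1 wr=1: ok; after: ALU=1 MUL=1 MEM=0 BR=1, R=4, W=0
[4] MEM needs rd=1 wr=1: FU; after: ALU=1 MUL=1 MEM=0 BR=1, R=4, W=0
[5] MEM needs rd=2 wr=0: FU; after: ALU=1 MUL=1 MEM=0 BR=1, R=4, W=0
[6] MEM needs rd=2 wr=0: FU; after: ALU=1 MUL=1 MEM=0 BR=1, R=4, W=0

issued = [0, 1, 3]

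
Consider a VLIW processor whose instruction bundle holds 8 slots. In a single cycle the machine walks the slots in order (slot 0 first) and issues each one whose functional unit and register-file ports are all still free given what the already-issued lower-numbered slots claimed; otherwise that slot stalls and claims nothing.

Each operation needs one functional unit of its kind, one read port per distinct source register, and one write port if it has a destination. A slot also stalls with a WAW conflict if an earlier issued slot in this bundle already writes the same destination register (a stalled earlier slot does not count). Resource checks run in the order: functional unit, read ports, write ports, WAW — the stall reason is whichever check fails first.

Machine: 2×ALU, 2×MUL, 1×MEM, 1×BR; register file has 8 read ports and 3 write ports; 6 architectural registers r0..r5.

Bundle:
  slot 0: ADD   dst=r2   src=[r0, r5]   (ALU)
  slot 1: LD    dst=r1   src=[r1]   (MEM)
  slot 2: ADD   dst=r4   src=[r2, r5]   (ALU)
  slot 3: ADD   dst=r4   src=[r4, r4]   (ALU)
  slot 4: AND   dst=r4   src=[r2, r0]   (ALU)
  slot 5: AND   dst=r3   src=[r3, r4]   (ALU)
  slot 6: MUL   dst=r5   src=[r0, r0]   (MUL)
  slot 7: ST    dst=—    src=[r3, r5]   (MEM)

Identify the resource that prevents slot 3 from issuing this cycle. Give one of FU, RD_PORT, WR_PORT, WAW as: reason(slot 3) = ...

reason(slot 3) = FU

#0 ALU src=r0,r5 dispatched  <A:1 Mu:2 Ld:1 B:1 rd:6 wr:2>
#1 MEM src=r1 dispatched  <A:1 Mu:2 Ld:0 B:1 rd:5 wr:1>
#2 ALU src=r2,r5 dispatched  <A:0 Mu:2 Ld:0 B:1 rd:3 wr:0>
#3 ALU src=r4,r4 held:FU  <A:0 Mu:2 Ld:0 B:1 rd:3 wr:0>
#4 ALU src=r2,r0 held:FU  <A:0 Mu:2 Ld:0 B:1 rd:3 wr:0>
#5 ALU src=r3,r4 held:FU  <A:0 Mu:2 Ld:0 B:1 rd:3 wr:0>
#6 MUL src=r0,r0 held:WR_PORT  <A:0 Mu:2 Ld:0 B:1 rd:3 wr:0>
#7 MEM src=r3,r5 held:FU  <A:0 Mu:2 Ld:0 B:1 rd:3 wr:0>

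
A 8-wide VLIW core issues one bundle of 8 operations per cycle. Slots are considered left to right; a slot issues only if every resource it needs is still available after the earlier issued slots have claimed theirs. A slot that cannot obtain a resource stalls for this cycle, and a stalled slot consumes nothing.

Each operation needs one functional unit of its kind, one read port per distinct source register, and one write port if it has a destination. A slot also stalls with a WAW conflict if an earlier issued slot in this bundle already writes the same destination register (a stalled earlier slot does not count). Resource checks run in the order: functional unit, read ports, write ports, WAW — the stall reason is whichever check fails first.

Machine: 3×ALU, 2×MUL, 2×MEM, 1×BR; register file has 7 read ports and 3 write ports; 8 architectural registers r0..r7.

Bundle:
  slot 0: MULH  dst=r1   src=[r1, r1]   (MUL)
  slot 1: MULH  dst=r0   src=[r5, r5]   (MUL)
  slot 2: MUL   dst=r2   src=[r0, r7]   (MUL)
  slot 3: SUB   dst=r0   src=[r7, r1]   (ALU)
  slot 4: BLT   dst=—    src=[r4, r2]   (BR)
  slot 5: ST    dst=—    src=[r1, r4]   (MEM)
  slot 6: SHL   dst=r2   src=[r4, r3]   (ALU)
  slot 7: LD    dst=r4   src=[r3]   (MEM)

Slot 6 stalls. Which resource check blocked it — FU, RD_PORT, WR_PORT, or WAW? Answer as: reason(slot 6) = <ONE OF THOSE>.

#0 MUL src=r1,r1 dispatched  <A:3 Mu:1 Ld:2 B:1 rd:6 wr:2>
#1 MUL src=r5,r5 dispatched  <A:3 Mu:0 Ld:2 B:1 rd:5 wr:1>
#2 MUL src=r0,r7 held:FU  <A:3 Mu:0 Ld:2 B:1 rd:5 wr:1>
#3 ALU src=r7,r1 held:WAW  <A:3 Mu:0 Ld:2 B:1 rd:5 wr:1>
#4 BR src=r4,r2 dispatched  <A:3 Mu:0 Ld:2 B:0 rd:3 wr:1>
#5 MEM src=r1,r4 dispatched  <A:3 Mu:0 Ld:1 B:0 rd:1 wr:1>
#6 ALU src=r4,r3 held:RD_PORT  <A:3 Mu:0 Ld:1 B:0 rd:1 wr:1>
#7 MEM src=r3 dispatched  <A:3 Mu:0 Ld:0 B:0 rd:0 wr:0>

reason(slot 6) = RD_PORT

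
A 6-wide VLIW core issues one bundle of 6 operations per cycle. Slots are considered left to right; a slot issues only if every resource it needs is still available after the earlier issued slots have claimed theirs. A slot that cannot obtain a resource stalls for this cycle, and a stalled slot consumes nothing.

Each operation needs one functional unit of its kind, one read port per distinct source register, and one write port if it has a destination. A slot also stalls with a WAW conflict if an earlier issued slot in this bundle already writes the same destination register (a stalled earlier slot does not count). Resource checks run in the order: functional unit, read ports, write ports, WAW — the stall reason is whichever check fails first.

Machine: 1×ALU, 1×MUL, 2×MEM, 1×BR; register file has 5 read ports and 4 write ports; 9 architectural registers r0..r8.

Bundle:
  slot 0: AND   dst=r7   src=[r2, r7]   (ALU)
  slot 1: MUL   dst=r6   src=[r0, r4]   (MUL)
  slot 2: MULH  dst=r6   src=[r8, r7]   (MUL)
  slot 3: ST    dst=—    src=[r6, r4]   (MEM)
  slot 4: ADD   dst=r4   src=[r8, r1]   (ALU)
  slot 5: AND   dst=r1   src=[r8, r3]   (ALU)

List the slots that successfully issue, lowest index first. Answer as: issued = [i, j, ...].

issued = [0, 1]

[0] ALU needs rd=2 wr=1: ok; after: ALU=0 MUL=1 MEM=2 BR=1, R=3, W=3
[1] MUL needs rd=2 wr=1: ok; after: ALU=0 MUL=0 MEM=2 BR=1, R=1, W=2
[2] MUL needs rd=2 wr=1: FU; after: ALU=0 MUL=0 MEM=2 BR=1, R=1, W=2
[3] MEM needs rd=2 wr=0: RD_PORT; after: ALU=0 MUL=0 MEM=2 BR=1, R=1, W=2
[4] ALU needs rd=2 wr=1: FU; after: ALU=0 MUL=0 MEM=2 BR=1, R=1, W=2
[5] ALU needs rd=2 wr=1: FU; after: ALU=0 MUL=0 MEM=2 BR=1, R=1, W=2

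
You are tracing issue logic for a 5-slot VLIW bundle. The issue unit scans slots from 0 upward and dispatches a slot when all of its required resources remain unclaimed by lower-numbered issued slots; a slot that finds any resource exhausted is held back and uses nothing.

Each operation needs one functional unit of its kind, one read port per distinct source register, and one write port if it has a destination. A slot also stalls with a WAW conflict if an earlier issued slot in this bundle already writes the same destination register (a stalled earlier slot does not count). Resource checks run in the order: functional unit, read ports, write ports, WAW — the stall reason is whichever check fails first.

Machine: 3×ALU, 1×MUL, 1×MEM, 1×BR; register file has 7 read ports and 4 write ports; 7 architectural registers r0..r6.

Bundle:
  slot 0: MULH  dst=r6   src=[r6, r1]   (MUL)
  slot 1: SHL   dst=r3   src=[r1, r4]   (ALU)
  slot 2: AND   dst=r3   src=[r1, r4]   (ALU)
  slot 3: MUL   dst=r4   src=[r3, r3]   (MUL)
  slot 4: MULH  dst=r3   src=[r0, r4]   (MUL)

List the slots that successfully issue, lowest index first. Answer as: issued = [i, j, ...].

issued = [0, 1]

  0. MUL→r6 ⇒ go  {3A/0Mu/1Ld/1B | 5r 3w}
  1. ALU→r3 ⇒ go  {2A/0Mu/1Ld/1B | 3r 2w}
  2. ALU→r3 ⇒ no(WAW)  {2A/0Mu/1Ld/1B | 3r 2w}
  3. MUL→r4 ⇒ no(FU)  {2A/0Mu/1Ld/1B | 3r 2w}
  4. MUL→r3 ⇒ no(FU)  {2A/0Mu/1Ld/1B | 3r 2w}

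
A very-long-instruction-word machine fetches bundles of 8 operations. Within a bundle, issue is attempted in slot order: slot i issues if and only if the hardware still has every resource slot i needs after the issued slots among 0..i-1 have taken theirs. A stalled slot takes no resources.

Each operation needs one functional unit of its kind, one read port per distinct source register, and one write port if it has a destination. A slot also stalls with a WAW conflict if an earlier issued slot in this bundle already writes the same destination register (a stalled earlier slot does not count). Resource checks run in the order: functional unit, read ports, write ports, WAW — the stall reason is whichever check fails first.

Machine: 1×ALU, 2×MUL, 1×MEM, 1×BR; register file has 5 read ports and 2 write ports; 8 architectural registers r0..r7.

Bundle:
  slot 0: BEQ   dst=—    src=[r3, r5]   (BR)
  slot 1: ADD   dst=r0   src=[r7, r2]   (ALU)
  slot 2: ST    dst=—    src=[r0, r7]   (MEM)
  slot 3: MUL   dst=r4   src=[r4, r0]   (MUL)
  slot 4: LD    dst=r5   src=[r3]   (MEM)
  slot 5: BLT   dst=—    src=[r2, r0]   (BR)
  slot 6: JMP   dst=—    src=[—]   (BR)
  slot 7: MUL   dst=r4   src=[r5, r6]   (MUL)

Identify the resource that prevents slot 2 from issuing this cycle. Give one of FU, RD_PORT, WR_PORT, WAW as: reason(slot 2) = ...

[0] BR needs rd=2 wr=0: ok; after: ALU=1 MUL=2 MEM=1 BR=0, R=3, W=2
[1] ALU needs rd=2 wr=1: ok; after: ALU=0 MUL=2 MEM=1 BR=0, R=1, W=1
[2] MEM needs rd=2 wr=0: RD_PORT; after: ALU=0 MUL=2 MEM=1 BR=0, R=1, W=1
[3] MUL needs rd=2 wr=1: RD_PORT; after: ALU=0 MUL=2 MEM=1 BR=0, R=1, W=1
[4] MEM needs rd=1 wr=1: ok; after: ALU=0 MUL=2 MEM=0 BR=0, R=0, W=0
[5] BR needs rd=2 wr=0: FU; after: ALU=0 MUL=2 MEM=0 BR=0, R=0, W=0
[6] BR needs rd=0 wr=0: FU; after: ALU=0 MUL=2 MEM=0 BR=0, R=0, W=0
[7] MUL needs rd=2 wr=1: RD_PORT; after: ALU=0 MUL=2 MEM=0 BR=0, R=0, W=0

reason(slot 2) = RD_PORT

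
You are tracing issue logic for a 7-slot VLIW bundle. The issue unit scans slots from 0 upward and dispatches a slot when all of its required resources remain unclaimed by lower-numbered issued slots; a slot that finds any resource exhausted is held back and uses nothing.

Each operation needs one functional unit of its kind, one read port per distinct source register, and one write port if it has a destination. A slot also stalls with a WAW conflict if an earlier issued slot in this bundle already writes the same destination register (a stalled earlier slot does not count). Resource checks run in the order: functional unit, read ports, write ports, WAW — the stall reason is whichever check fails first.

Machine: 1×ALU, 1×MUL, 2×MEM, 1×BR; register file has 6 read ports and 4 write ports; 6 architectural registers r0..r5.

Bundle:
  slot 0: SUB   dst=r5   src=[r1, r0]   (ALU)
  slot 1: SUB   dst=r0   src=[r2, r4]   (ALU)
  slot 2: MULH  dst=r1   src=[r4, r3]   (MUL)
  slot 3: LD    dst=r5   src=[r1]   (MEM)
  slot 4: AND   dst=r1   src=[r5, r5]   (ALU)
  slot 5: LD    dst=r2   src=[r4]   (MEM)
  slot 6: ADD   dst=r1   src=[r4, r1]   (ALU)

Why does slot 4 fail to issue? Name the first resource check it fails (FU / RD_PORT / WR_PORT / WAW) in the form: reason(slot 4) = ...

  0. ALU→r5 ⇒ go  {0A/1Mu/2Ld/1B | 4r 3w}
  1. ALU→r0 ⇒ no(FU)  {0A/1Mu/2Ld/1B | 4r 3w}
  2. MUL→r1 ⇒ go  {0A/0Mu/2Ld/1B | 2r 2w}
  3. MEM→r5 ⇒ no(WAW)  {0A/0Mu/2Ld/1B | 2r 2w}
  4. ALU→r1 ⇒ no(FU)  {0A/0Mu/2Ld/1B | 2r 2w}
  5. MEM→r2 ⇒ go  {0A/0Mu/1Ld/1B | 1r 1w}
  6. ALU→r1 ⇒ no(FU)  {0A/0Mu/1Ld/1B | 1r 1w}

reason(slot 4) = FU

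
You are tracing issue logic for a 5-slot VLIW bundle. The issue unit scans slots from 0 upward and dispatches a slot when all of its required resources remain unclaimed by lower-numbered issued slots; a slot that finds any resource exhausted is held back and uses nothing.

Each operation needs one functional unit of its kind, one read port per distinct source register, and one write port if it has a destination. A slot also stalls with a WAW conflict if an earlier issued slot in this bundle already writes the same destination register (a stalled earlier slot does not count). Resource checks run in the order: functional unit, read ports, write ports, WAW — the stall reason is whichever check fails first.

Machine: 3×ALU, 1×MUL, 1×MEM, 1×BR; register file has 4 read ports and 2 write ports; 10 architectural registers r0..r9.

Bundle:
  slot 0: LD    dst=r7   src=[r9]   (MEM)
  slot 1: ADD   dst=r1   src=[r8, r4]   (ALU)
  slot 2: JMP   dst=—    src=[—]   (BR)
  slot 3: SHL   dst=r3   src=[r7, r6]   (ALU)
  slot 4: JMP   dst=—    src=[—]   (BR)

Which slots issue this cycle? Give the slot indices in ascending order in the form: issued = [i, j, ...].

issued = [0, 1, 2]

  0. MEM→r7 ⇒ go  {3A/1Mu/0Ld/1B | 3r 1w}
  1. ALU→r1 ⇒ go  {2A/1Mu/0Ld/1B | 1r 0w}
  2. BR ⇒ go  {2A/1Mu/0Ld/0B | 1r 0w}
  3. ALU→r3 ⇒ no(RD_PORT)  {2A/1Mu/0Ld/0B | 1r 0w}
  4. BR ⇒ no(FU)  {2A/1Mu/0Ld/0B | 1r 0w}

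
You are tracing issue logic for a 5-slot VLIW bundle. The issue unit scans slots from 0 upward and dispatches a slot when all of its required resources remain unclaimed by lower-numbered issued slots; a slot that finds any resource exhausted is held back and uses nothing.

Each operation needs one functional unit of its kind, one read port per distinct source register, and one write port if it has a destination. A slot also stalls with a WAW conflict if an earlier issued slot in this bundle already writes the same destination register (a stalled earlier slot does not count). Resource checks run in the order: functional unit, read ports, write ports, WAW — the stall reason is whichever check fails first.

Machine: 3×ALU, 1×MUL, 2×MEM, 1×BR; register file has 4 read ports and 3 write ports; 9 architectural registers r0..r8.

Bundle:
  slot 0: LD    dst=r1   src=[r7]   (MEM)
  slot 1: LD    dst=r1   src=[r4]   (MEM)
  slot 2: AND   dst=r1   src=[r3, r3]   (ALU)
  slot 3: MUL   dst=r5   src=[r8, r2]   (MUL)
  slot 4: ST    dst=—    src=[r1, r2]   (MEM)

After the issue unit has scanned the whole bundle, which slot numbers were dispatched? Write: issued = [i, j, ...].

issued = [0, 3]

(0) want 1×MEM +1rd +1wr — yes → AL3|MU1|ME1|BR1|rd3|wr2
(1) want 1×MEM +1rd +1wr — WAW → AL3|MU1|ME1|BR1|rd3|wr2
(2) want 1×ALU +1rd +1wr — WAW → AL3|MU1|ME1|BR1|rd3|wr2
(3) want 1×MUL +2rd +1wr — yes → AL3|MU0|ME1|BR1|rd1|wr1
(4) want 1×MEM +2rd +0wr — RD_PORT → AL3|MU0|ME1|BR1|rd1|wr1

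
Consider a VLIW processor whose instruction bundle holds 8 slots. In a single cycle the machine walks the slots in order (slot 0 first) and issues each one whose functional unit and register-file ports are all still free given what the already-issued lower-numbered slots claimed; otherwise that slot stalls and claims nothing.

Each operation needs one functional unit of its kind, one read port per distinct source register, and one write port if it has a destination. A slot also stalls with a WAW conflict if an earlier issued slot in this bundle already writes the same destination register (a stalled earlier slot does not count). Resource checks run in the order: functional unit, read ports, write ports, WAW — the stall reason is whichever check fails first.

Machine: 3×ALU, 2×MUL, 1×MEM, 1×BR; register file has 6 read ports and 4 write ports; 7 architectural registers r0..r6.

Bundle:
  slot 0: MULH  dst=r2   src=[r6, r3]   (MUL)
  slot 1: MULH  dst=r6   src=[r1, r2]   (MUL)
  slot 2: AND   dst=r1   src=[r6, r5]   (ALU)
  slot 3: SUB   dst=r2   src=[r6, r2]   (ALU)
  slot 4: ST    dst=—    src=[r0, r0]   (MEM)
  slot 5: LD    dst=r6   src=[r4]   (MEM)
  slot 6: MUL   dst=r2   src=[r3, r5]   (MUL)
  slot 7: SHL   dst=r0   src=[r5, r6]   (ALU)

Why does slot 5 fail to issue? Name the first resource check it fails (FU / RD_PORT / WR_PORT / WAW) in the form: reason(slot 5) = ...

slot 0 (MUL): ISSUE — free A3,Mu1,Ld1,B1 rp4 wp3
slot 1 (MUL): ISSUE — free A3,Mu0,Ld1,B1 rp2 wp2
slot 2 (ALU): ISSUE — free A2,Mu0,Ld1,B1 rp0 wp1
slot 3 (ALU): stall RD_PORT — free A2,Mu0,Ld1,B1 rp0 wp1
slot 4 (MEM): stall RD_PORT — free A2,Mu0,Ld1,B1 rp0 wp1
slot 5 (MEM): stall RD_PORT — free A2,Mu0,Ld1,B1 rp0 wp1
slot 6 (MUL): stall FU — free A2,Mu0,Ld1,B1 rp0 wp1
slot 7 (ALU): stall RD_PORT — free A2,Mu0,Ld1,B1 rp0 wp1

reason(slot 5) = RD_PORT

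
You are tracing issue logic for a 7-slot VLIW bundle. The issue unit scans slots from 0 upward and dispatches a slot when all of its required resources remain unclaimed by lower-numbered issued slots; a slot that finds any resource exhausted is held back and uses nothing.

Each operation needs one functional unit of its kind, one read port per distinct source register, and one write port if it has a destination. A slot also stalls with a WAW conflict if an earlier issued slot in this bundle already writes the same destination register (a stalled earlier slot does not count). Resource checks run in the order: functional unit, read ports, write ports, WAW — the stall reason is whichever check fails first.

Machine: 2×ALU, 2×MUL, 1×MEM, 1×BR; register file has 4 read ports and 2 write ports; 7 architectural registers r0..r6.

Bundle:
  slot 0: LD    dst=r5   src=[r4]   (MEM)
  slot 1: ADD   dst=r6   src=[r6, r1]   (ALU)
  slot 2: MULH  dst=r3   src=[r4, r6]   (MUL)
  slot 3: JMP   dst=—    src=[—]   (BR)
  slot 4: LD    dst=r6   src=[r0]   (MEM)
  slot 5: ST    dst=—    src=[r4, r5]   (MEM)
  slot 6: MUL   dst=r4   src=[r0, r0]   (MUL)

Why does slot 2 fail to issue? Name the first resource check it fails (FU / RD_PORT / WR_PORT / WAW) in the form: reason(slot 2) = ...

reason(slot 2) = RD_PORT

slot 0 (MEM): ISSUE — free A2,Mu2,Ld0,B1 rp3 wp1
slot 1 (ALU): ISSUE — free A1,Mu2,Ld0,B1 rp1 wp0
slot 2 (MUL): stall RD_PORT — free A1,Mu2,Ld0,B1 rp1 wp0
slot 3 (BR): ISSUE — free A1,Mu2,Ld0,B0 rp1 wp0
slot 4 (MEM): stall FU — free A1,Mu2,Ld0,B0 rp1 wp0
slot 5 (MEM): stall FU — free A1,Mu2,Ld0,B0 rp1 wp0
slot 6 (MUL): stall WR_PORT — free A1,Mu2,Ld0,B0 rp1 wp0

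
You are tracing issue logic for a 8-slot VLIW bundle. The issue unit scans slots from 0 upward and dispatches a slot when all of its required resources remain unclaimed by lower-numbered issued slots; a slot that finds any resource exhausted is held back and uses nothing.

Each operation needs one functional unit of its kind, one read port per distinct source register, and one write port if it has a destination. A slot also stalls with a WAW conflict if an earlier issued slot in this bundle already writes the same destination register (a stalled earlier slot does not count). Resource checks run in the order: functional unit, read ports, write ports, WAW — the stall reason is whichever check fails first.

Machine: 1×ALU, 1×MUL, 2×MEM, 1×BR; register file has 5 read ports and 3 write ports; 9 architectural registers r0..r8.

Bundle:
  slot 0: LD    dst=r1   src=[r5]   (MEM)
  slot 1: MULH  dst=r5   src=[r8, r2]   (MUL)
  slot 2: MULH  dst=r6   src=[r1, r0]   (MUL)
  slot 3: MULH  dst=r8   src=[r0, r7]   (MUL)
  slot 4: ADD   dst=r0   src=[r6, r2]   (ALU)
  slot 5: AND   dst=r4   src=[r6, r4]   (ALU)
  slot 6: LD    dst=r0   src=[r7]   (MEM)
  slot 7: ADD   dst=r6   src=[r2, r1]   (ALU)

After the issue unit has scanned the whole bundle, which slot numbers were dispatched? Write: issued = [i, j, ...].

[0] MEM needs rd=1 wr=1: ok; after: ALU=1 MUL=1 MEM=1 BR=1, R=4, W=2
[1] MUL needs rd=2 wr=1: ok; after: ALU=1 MUL=0 MEM=1 BR=1, R=2, W=1
[2] MUL needs rd=2 wr=1: FU; after: ALU=1 MUL=0 MEM=1 BR=1, R=2, W=1
[3] MUL needs rd=2 wr=1: FU; after: ALU=1 MUL=0 MEM=1 BR=1, R=2, W=1
[4] ALU needs rd=2 wr=1: ok; after: ALU=0 MUL=0 MEM=1 BR=1, R=0, W=0
[5] ALU needs rd=2 wr=1: FU; after: ALU=0 MUL=0 MEM=1 BR=1, R=0, W=0
[6] MEM needs rd=1 wr=1: RD_PORT; after: ALU=0 MUL=0 MEM=1 BR=1, R=0, W=0
[7] ALU needs rd=2 wr=1: FU; after: ALU=0 MUL=0 MEM=1 BR=1, R=0, W=0

issued = [0, 1, 4]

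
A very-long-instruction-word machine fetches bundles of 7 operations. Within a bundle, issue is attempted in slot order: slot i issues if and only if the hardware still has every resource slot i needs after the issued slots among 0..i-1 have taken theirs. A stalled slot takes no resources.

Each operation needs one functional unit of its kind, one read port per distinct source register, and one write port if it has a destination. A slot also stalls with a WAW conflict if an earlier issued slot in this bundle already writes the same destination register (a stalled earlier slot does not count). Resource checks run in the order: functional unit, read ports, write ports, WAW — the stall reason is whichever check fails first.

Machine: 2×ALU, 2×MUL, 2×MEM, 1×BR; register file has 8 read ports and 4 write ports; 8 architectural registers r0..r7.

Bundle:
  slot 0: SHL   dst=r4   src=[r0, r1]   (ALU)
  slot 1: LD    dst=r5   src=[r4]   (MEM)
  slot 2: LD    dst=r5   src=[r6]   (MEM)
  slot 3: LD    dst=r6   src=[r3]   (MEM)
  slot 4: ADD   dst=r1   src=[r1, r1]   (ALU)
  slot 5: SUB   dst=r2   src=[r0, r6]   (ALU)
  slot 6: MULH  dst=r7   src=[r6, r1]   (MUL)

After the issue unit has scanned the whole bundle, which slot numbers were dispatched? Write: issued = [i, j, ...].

  0. ALU→r4 ⇒ go  {1A/2Mu/2Ld/1B | 6r 3w}
  1. MEM→r5 ⇒ go  {1A/2Mu/1Ld/1B | 5r 2w}
  2. MEM→r5 ⇒ no(WAW)  {1A/2Mu/1Ld/1B | 5r 2w}
  3. MEM→r6 ⇒ go  {1A/2Mu/0Ld/1B | 4r 1w}
  4. ALU→r1 ⇒ go  {0A/2Mu/0Ld/1B | 3r 0w}
  5. ALU→r2 ⇒ no(FU)  {0A/2Mu/0Ld/1B | 3r 0w}
  6. MUL→r7 ⇒ no(WR_PORT)  {0A/2Mu/0Ld/1B | 3r 0w}

issued = [0, 1, 3, 4]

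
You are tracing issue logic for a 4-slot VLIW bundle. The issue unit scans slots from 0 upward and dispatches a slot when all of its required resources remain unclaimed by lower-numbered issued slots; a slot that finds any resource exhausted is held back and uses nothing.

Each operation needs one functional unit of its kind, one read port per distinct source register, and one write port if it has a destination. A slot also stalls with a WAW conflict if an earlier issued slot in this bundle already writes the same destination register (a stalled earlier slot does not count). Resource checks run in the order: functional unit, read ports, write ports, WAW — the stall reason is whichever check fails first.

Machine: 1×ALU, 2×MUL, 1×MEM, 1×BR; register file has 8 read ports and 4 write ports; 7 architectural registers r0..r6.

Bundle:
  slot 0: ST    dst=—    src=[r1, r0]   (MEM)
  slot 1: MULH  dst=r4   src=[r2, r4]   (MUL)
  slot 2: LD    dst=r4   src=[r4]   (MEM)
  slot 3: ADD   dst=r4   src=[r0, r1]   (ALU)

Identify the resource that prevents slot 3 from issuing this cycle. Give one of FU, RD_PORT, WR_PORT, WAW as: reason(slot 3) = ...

reason(slot 3) = WAW

(0) want 1×MEM +2rd +0wr — yes → AL1|MU2|ME0|BR1|rd6|wr4
(1) want 1×MUL +2rd +1wr — yes → AL1|MU1|ME0|BR1|rd4|wr3
(2) want 1×MEM +1rd +1wr — FU → AL1|MU1|ME0|BR1|rd4|wr3
(3) want 1×ALU +2rd +1wr — WAW → AL1|MU1|ME0|BR1|rd4|wr3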